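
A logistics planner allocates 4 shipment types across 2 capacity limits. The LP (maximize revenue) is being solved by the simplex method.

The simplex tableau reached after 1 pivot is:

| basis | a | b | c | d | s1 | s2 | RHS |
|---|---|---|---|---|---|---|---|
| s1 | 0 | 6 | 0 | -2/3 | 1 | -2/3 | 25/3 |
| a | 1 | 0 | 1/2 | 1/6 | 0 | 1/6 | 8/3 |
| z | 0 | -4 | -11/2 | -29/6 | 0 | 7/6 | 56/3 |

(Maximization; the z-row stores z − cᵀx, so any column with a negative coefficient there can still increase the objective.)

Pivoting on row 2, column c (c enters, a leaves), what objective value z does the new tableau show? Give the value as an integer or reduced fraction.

48

Minimum ratio for c: (8/3)/(1/2) = 16/3.
z changes by −(z-row coeff of c)·ratio = −(-11/2)·(16/3) = 88/3.
New z = 56/3 + (88/3) = 48.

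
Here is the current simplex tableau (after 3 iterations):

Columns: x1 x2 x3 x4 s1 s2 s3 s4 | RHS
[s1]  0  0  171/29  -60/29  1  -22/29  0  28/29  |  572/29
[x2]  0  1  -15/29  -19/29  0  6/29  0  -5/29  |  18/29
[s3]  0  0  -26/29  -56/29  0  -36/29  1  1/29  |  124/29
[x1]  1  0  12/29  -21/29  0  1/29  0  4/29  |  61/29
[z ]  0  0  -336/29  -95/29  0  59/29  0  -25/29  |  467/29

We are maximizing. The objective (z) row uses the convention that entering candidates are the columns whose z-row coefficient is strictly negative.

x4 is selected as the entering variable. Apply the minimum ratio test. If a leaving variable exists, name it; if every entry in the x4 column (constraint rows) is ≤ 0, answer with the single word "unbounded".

x4-column entries: row 1: -60/29, row 2: -19/29, row 3: -56/29, row 4: -21/29. All ≤ 0, so x4 can increase without bound; the LP is unbounded in this direction.

unbounded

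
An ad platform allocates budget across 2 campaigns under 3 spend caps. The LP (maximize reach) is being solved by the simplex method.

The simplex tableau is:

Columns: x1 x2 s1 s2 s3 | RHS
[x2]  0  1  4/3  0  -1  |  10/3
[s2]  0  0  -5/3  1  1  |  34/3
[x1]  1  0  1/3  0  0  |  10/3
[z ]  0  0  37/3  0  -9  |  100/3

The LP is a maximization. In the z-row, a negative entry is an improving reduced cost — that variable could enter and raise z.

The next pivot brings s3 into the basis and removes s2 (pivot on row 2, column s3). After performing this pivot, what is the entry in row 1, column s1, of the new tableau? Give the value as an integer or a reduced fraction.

Pivot element is row 2, column s3: 1.
Normalize row 2: new (row 2, s1) = (-5/3)/1 = -5/3.
row 1 ← row 1 − (-1)·(new row 2): 4/3 − (-1)·(-5/3) = -1/3.

-1/3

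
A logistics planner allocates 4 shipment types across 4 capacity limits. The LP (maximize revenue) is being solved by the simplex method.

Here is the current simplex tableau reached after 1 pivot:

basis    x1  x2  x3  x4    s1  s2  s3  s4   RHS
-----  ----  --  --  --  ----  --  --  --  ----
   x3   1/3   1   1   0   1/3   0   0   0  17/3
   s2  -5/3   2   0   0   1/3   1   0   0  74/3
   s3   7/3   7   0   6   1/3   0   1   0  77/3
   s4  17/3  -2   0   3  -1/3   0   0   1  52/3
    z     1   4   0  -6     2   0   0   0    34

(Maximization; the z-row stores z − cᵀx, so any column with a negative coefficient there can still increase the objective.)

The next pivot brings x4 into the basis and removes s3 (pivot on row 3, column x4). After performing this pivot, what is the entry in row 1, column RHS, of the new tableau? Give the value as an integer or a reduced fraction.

17/3

Pivot element is row 3, column x4: 6.
Normalize row 3: new (row 3, RHS) = (77/3)/6 = 77/18.
row 1 ← row 1 − 0·(new row 3): 17/3 − 0·(77/18) = 17/3.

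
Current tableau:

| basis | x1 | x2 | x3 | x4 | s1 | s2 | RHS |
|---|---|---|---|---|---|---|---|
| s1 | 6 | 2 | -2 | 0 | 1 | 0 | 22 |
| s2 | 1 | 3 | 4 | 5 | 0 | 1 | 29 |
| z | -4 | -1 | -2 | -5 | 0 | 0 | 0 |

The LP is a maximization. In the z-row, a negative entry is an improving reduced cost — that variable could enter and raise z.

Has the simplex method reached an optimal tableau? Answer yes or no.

Column x1 has objective-row coefficient -4, which is negative; an improving pivot exists, so not yet optimal.

no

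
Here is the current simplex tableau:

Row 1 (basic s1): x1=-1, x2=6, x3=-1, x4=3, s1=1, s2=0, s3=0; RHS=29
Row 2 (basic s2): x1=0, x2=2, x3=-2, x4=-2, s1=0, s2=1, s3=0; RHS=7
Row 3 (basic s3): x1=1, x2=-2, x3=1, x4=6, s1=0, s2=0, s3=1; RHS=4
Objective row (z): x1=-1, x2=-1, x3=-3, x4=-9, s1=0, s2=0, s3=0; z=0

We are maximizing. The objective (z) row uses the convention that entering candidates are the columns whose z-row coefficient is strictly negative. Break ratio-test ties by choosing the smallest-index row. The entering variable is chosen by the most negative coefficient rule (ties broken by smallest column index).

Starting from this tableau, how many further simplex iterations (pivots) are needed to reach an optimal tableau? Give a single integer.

pivot: x4 in, s3 out → z = 6
pivot: x2 in, s1 out → z = 150/7
pivot: x3 in, x4 out → z = 279/4
No improving column remains; optimal.

3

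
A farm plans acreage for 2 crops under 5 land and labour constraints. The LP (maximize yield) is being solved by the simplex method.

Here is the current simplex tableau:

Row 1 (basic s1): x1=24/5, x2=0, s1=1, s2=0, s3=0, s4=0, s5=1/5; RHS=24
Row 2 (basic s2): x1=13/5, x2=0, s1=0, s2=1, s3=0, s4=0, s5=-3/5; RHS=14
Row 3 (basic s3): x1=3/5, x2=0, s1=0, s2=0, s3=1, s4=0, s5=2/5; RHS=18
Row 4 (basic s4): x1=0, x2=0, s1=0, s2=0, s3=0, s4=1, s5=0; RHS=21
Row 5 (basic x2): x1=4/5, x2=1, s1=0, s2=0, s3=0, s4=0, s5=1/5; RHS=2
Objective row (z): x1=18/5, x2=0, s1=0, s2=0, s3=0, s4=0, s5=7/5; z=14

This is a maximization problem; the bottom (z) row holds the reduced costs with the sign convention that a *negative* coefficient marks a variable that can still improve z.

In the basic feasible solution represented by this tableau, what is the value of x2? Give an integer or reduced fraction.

2

x2 is basic (row 5); its value is the RHS of that row: 2.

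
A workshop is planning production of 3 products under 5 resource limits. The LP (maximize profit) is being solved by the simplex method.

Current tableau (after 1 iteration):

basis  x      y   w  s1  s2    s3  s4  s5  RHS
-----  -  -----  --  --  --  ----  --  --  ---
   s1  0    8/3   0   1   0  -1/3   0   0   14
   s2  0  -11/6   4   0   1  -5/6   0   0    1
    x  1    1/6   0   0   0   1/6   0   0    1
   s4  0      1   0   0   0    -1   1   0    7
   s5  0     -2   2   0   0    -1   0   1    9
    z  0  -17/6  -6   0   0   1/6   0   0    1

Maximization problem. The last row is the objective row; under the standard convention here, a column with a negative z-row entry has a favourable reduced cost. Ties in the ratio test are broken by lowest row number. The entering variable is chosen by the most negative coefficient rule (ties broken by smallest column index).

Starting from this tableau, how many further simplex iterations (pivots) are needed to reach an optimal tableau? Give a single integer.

3

pivot: w in, s2 out → z = 5/2
pivot: y in, s1 out → z = 509/16
pivot: s3 in, x out → z = 33
No improving column remains; optimal.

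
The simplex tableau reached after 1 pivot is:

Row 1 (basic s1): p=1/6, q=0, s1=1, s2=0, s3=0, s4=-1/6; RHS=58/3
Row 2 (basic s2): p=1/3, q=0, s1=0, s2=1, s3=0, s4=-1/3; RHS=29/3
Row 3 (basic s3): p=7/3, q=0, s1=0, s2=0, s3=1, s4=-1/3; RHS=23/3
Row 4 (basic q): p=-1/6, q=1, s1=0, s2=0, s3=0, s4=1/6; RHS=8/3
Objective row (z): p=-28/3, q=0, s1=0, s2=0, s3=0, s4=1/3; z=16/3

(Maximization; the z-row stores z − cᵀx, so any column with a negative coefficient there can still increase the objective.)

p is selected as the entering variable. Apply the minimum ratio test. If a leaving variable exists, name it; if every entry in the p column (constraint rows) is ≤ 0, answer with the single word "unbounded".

s3

Ratios: row 1 (s1): (58/3)/(1/6) = 116; row 2 (s2): (29/3)/(1/3) = 29; row 3 (s3): (23/3)/(7/3) = 23/7; row 4 (q): entry -1/6 ≤ 0, skip.
Minimum ratio is in the s3 row, so s3 leaves.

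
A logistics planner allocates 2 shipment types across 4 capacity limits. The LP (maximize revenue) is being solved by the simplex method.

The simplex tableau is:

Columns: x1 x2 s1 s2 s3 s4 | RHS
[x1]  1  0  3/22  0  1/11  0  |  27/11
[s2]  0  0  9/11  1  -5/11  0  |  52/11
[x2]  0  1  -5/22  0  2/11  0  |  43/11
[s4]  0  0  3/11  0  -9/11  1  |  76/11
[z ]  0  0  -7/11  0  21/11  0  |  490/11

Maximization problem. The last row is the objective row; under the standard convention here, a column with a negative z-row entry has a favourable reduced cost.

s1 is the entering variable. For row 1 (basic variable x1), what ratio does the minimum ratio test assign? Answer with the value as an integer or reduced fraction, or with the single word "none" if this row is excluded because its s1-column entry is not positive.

18

Ratio = RHS / (s1 entry) = (27/11) / (3/22) = 18.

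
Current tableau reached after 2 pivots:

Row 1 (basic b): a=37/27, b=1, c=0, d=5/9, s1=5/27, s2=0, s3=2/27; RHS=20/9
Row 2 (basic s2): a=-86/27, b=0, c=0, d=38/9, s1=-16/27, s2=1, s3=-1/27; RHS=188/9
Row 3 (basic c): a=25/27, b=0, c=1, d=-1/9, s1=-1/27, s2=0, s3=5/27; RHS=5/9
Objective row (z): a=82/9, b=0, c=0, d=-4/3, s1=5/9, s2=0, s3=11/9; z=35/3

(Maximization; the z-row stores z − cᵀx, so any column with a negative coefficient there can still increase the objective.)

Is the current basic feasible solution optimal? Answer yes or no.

no

Column d has objective-row coefficient -4/3, which is negative; an improving pivot exists, so not yet optimal.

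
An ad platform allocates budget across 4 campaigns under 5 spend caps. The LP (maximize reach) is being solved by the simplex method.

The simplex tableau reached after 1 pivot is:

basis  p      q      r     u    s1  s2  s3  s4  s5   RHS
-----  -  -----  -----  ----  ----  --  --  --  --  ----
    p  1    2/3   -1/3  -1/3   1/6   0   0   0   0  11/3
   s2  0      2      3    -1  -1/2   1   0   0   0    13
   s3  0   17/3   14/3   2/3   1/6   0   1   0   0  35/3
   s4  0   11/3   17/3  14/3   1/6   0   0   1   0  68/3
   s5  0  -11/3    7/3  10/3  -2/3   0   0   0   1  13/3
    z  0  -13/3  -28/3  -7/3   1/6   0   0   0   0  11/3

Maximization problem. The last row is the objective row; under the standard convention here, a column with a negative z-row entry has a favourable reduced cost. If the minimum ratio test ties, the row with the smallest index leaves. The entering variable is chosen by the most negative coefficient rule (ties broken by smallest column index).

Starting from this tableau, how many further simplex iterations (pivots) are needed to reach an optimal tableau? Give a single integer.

3

pivot: r in, s5 out → z = 21
pivot: q in, s3 out → z = 330/13
pivot: s1 in, q out → z = 26
No improving column remains; optimal.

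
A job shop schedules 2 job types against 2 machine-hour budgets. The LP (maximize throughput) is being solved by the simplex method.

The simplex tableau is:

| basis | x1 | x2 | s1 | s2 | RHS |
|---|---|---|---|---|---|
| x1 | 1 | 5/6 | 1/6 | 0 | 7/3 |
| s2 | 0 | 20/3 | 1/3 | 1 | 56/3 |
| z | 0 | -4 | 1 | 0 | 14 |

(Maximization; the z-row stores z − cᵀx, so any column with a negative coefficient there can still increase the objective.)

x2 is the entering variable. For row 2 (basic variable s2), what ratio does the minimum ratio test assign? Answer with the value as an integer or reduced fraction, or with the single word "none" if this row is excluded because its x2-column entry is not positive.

Ratio = RHS / (x2 entry) = (56/3) / (20/3) = 14/5.

14/5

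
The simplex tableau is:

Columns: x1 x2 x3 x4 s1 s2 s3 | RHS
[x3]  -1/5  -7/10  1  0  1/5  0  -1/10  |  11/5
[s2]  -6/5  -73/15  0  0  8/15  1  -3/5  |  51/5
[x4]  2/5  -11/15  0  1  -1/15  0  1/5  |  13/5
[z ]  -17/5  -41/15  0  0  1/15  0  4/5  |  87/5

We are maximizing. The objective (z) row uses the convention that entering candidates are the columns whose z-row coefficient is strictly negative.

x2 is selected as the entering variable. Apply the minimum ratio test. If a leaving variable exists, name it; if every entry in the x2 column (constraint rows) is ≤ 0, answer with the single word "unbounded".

unbounded

x2-column entries: row 1: -7/10, row 2: -73/15, row 3: -11/15. All ≤ 0, so x2 can increase without bound; the LP is unbounded in this direction.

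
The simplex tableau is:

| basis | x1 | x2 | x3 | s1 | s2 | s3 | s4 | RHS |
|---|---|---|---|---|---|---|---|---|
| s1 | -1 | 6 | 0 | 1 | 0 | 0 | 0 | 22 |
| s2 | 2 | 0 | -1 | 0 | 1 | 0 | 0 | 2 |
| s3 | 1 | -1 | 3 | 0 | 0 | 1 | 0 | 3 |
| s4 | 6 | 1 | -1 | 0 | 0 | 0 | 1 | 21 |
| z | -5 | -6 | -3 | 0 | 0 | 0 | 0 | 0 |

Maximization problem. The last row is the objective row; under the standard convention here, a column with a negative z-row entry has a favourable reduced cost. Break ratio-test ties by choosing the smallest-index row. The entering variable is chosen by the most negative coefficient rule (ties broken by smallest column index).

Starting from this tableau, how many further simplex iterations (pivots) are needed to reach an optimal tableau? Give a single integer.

pivot: x2 in, s1 out → z = 22
pivot: x1 in, s2 out → z = 28
pivot: x3 in, s3 out → z = 1568/41
No improving column remains; optimal.

3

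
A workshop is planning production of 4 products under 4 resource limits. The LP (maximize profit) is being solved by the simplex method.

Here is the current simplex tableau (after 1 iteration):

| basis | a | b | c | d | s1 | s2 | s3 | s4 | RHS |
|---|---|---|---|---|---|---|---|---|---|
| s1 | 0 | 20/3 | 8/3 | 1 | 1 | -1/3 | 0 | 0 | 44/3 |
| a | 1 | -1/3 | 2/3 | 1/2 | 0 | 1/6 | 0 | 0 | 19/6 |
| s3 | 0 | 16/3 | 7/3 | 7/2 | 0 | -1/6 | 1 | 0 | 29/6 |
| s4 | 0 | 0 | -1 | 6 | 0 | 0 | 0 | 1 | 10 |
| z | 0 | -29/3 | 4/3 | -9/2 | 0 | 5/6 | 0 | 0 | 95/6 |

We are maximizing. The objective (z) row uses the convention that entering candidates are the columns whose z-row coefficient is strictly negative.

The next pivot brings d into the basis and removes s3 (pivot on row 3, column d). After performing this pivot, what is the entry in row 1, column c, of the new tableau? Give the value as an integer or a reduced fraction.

2

Pivot element is row 3, column d: 7/2.
Normalize row 3: new (row 3, c) = (7/3)/(7/2) = 2/3.
row 1 ← row 1 − 1·(new row 3): 8/3 − 1·(2/3) = 2.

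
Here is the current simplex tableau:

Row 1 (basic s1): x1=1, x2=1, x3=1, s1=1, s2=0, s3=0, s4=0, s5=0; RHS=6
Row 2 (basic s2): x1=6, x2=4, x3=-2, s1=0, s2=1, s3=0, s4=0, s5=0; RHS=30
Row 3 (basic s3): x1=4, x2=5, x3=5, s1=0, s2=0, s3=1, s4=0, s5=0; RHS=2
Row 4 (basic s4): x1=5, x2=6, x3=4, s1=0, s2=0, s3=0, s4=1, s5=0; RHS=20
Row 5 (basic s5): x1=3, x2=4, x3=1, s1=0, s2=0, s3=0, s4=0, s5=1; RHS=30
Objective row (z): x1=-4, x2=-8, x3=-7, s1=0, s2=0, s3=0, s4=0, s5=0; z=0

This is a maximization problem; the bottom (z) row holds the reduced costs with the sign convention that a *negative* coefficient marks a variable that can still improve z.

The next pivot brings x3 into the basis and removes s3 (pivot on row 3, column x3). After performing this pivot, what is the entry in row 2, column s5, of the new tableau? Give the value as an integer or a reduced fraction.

Pivot element is row 3, column x3: 5.
Normalize row 3: new (row 3, s5) = 0/5 = 0.
row 2 ← row 2 − (-2)·(new row 3): 0 − (-2)·0 = 0.

0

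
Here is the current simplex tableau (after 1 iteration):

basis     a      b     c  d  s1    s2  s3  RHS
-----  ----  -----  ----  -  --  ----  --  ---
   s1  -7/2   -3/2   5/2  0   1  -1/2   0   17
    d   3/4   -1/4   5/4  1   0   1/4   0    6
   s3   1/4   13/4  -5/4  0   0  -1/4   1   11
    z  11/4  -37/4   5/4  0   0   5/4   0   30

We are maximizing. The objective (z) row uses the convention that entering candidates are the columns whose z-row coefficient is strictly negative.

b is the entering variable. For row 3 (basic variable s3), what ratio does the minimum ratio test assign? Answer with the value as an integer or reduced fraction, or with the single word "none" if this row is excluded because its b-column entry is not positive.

44/13

Ratio = RHS / (b entry) = 11 / (13/4) = 44/13.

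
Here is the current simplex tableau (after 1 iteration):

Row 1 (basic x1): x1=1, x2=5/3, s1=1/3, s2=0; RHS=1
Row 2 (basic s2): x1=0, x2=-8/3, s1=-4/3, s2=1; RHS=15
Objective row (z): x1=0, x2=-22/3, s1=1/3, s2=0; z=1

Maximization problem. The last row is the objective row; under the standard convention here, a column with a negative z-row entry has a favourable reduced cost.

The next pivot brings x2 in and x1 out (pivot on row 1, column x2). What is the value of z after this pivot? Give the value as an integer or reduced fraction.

Minimum ratio for x2: 1/(5/3) = 3/5.
z changes by −(z-row coeff of x2)·ratio = −(-22/3)·(3/5) = 22/5.
New z = 1 + (22/5) = 27/5.

27/5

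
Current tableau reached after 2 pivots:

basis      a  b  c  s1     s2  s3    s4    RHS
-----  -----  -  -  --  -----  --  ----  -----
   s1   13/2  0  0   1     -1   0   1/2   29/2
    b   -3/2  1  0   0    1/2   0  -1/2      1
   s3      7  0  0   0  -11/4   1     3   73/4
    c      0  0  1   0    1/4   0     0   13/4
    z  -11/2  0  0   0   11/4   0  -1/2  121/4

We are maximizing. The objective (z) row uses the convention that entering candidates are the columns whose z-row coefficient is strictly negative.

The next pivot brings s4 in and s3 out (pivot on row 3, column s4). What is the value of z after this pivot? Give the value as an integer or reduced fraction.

Minimum ratio for s4: (73/4)/3 = 73/12.
z changes by −(z-row coeff of s4)·ratio = −(-1/2)·(73/12) = 73/24.
New z = 121/4 + (73/24) = 799/24.

799/24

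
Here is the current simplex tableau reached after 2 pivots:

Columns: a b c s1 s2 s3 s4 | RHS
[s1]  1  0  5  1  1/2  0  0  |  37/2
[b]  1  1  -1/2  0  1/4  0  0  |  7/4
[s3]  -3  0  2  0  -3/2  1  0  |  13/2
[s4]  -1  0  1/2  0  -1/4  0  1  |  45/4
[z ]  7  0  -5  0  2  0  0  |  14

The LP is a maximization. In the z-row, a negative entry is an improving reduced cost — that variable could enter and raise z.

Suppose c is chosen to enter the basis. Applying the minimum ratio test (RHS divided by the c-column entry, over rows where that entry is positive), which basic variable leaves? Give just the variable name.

s3

Ratios: row 1 (s1): (37/2)/5 = 37/10; row 2 (b): entry -1/2 ≤ 0, skip; row 3 (s3): (13/2)/2 = 13/4; row 4 (s4): (45/4)/(1/2) = 45/2.
Minimum ratio 13/4 is in the s3 row, so s3 leaves.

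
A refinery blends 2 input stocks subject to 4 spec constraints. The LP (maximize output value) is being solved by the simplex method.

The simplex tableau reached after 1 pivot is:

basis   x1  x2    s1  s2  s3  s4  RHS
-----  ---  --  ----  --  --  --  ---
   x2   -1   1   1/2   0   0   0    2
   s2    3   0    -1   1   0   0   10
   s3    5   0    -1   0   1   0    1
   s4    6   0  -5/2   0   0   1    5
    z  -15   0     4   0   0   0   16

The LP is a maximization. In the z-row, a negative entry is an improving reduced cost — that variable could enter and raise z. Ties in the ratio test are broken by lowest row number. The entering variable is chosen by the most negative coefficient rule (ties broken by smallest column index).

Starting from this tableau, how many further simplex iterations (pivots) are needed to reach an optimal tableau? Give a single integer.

pivot: x1 in, s3 out → z = 19
No improving column remains; optimal.

1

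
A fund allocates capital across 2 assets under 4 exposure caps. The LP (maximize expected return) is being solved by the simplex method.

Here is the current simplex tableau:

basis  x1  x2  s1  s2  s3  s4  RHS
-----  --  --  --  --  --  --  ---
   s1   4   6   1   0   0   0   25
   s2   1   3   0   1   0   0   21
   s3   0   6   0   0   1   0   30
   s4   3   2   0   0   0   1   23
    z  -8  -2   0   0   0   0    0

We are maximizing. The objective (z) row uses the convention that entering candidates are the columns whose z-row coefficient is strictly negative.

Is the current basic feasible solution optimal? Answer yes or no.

Column x1 has objective-row coefficient -8, which is negative; an improving pivot exists, so not yet optimal.

no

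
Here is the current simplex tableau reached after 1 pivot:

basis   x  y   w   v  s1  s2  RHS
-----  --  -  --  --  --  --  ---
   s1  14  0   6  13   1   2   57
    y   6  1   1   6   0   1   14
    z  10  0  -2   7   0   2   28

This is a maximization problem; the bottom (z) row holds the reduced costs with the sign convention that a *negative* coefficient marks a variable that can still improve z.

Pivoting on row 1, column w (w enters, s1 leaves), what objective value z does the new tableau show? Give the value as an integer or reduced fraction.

47

Minimum ratio for w: 57/6 = 19/2.
z changes by −(z-row coeff of w)·ratio = −(-2)·(19/2) = 19.
New z = 28 + 19 = 47.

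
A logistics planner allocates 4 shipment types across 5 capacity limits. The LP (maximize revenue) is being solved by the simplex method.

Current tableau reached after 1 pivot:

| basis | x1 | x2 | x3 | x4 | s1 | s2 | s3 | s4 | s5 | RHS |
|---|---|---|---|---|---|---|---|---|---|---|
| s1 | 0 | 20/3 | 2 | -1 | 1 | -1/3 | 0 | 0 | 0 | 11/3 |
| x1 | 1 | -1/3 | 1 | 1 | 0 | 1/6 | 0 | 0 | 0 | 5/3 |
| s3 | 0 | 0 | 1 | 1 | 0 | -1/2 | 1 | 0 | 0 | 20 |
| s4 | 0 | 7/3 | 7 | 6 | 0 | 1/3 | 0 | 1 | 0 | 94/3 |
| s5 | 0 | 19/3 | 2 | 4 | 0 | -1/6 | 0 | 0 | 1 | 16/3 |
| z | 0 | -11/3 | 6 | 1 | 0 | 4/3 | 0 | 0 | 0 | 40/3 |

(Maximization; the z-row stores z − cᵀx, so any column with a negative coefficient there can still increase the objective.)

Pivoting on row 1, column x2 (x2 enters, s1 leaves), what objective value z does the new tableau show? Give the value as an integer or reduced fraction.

307/20

Minimum ratio for x2: (11/3)/(20/3) = 11/20.
z changes by −(z-row coeff of x2)·ratio = −(-11/3)·(11/20) = 121/60.
New z = 40/3 + (121/60) = 307/20.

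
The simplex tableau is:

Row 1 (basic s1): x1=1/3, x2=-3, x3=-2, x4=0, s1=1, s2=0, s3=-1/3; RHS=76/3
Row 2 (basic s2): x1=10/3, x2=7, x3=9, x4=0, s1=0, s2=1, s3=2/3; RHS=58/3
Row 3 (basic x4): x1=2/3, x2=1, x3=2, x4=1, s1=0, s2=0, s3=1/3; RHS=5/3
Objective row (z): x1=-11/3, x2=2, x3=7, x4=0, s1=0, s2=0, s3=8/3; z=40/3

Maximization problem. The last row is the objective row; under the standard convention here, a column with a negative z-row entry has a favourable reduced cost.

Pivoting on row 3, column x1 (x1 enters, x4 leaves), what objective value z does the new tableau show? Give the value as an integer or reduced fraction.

45/2

Minimum ratio for x1: (5/3)/(2/3) = 5/2.
z changes by −(z-row coeff of x1)·ratio = −(-11/3)·(5/2) = 55/6.
New z = 40/3 + (55/6) = 45/2.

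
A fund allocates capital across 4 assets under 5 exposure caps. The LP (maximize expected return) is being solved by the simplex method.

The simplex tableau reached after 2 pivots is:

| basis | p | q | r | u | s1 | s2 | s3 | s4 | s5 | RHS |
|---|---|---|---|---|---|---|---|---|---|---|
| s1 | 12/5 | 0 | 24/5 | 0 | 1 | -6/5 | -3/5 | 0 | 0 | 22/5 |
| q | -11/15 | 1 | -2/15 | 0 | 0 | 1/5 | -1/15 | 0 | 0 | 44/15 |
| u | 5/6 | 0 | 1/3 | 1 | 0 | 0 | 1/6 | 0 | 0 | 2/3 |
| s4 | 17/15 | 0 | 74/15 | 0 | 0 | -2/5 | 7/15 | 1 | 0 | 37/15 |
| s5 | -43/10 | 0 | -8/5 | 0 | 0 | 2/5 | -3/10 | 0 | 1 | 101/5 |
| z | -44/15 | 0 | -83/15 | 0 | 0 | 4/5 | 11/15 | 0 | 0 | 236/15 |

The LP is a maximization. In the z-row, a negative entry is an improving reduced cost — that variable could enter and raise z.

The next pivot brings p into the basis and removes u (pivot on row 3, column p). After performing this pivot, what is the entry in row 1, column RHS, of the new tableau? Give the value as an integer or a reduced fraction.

62/25

Pivot element is row 3, column p: 5/6.
Normalize row 3: new (row 3, RHS) = (2/3)/(5/6) = 4/5.
row 1 ← row 1 − (12/5)·(new row 3): 22/5 − (12/5)·(4/5) = 62/25.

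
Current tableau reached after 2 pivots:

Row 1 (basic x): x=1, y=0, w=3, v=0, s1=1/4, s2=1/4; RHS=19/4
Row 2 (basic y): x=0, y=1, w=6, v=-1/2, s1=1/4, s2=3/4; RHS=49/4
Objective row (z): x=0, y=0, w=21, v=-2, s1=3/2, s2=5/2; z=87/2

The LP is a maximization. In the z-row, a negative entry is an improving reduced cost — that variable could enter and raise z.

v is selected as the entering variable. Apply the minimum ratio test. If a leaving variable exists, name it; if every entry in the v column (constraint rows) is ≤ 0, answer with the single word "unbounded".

unbounded

v-column entries: row 1: 0, row 2: -1/2. All ≤ 0, so v can increase without bound; the LP is unbounded in this direction.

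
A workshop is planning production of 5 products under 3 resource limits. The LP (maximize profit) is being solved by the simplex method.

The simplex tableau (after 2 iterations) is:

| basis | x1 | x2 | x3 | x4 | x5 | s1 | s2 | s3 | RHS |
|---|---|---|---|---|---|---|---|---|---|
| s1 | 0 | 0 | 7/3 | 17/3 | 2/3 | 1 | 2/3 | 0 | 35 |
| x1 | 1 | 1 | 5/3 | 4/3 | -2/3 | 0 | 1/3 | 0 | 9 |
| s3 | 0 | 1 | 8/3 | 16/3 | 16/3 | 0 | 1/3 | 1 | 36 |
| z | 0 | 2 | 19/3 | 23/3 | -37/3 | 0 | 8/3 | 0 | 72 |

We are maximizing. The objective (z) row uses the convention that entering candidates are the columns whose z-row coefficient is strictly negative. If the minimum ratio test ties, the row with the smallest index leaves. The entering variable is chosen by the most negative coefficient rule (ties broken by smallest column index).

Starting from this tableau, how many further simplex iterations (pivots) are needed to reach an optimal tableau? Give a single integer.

1

pivot: x5 in, s3 out → z = 621/4
No improving column remains; optimal.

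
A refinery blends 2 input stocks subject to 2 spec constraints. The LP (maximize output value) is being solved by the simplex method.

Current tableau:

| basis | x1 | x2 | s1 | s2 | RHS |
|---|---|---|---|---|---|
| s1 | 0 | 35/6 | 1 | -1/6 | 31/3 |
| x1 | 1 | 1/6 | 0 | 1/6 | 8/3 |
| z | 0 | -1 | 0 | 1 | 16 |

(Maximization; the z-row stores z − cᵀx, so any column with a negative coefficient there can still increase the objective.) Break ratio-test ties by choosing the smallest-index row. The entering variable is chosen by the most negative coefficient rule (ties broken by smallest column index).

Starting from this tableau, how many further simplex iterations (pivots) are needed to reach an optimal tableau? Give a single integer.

pivot: x2 in, s1 out → z = 622/35
No improving column remains; optimal.

1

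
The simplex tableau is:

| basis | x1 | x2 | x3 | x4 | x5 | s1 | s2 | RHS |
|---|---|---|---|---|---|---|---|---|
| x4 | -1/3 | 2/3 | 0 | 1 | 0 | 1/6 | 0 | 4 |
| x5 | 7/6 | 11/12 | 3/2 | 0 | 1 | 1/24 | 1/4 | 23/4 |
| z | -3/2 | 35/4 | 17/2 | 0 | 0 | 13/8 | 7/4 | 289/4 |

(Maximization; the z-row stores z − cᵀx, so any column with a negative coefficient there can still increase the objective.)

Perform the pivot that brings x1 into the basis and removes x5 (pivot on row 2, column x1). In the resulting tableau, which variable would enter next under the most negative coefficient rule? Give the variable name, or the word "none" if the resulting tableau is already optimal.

Pivot element 7/6. New z-row = old z-row − (-3/2)·(row 2/(7/6)).
Updated z-row coefficients: x1: 0, x2: 139/14, x3: 73/7, x4: 0, x5: 9/7, s1: 47/28, s2: 29/14.
No coefficient is strictly negative; the tableau after this pivot is optimal.

none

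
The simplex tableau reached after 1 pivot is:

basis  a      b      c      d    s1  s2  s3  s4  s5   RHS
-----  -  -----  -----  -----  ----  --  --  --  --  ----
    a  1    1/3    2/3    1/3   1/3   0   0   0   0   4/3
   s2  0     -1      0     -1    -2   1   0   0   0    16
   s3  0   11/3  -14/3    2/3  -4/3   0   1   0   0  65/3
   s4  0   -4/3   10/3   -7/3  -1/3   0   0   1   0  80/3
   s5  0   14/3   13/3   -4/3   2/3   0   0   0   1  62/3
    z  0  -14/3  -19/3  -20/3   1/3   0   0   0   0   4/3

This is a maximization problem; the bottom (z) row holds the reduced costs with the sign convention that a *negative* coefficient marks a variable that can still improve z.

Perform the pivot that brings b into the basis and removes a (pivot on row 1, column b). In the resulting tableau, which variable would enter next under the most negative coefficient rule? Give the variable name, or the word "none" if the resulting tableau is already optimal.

Pivot element 1/3. New z-row = old z-row − (-14/3)·(row 1/(1/3)).
Updated z-row coefficients: a: 14, b: 0, c: 3, d: -2, s1: 5, s2: 0, s3: 0, s4: 0, s5: 0.
The most negative is -2 in column d, so d would enter next.

d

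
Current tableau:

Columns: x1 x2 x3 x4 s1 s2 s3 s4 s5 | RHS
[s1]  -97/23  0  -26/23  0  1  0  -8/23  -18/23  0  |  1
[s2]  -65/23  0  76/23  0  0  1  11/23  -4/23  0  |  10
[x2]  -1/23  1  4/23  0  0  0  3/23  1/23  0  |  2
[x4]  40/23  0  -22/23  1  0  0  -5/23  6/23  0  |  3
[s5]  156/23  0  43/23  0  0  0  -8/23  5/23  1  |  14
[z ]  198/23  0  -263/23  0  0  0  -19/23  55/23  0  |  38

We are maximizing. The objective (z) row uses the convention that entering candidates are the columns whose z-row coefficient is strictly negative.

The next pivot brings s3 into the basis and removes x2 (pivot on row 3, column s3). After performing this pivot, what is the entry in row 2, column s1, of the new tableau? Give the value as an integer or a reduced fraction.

Pivot element is row 3, column s3: 3/23.
Normalize row 3: new (row 3, s1) = 0/(3/23) = 0.
row 2 ← row 2 − (11/23)·(new row 3): 0 − (11/23)·0 = 0.

0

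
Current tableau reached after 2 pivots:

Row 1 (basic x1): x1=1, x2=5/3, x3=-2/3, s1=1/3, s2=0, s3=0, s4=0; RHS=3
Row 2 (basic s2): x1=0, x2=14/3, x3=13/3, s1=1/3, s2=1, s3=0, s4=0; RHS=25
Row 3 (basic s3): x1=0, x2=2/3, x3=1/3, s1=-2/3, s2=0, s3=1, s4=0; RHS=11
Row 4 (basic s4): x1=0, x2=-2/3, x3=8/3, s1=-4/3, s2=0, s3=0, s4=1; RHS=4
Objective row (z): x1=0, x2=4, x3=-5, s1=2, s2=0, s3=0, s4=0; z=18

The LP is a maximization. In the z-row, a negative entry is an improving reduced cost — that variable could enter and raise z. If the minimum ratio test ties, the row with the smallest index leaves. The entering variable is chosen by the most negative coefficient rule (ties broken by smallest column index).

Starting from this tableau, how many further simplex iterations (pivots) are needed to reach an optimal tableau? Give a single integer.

pivot: x3 in, s4 out → z = 51/2
pivot: s1 in, s2 out → z = 146/5
No improving column remains; optimal.

2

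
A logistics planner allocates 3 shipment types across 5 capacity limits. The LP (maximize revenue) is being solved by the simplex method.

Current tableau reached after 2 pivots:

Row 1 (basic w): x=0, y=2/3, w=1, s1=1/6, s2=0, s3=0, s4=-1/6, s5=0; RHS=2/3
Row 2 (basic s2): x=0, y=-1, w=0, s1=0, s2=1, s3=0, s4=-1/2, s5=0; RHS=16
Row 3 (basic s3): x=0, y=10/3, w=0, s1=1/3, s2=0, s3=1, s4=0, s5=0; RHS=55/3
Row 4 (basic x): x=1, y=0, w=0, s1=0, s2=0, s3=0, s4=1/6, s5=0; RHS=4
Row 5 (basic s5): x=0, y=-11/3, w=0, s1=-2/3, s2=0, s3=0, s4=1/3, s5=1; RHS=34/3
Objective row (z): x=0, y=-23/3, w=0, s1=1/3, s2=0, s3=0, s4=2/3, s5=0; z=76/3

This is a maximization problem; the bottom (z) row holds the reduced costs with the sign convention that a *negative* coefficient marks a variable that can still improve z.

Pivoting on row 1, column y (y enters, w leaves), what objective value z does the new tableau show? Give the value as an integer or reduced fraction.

Minimum ratio for y: (2/3)/(2/3) = 1.
z changes by −(z-row coeff of y)·ratio = −(-23/3)·1 = 23/3.
New z = 76/3 + (23/3) = 33.

33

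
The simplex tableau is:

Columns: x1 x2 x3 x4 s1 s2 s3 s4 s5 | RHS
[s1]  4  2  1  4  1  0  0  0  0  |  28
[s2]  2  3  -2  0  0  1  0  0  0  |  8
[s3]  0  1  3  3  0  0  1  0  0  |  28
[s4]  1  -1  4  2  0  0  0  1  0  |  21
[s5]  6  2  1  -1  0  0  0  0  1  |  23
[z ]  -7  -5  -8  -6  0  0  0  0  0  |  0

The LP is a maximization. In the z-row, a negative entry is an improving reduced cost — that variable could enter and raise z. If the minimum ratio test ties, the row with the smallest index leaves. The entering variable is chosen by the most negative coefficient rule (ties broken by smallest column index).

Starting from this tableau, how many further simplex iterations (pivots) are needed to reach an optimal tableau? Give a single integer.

pivot: x3 in, s4 out → z = 42
pivot: x2 in, s3 out → z = 91
pivot: x1 in, s2 out → z = 2331/25
No improving column remains; optimal.

3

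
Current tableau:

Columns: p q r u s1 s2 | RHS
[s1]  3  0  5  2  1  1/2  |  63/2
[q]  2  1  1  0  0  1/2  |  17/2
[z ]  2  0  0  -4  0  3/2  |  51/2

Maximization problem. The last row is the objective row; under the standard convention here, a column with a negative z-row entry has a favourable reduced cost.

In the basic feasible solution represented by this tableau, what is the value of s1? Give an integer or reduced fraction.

63/2

s1 is basic (row 1); its value is the RHS of that row: 63/2.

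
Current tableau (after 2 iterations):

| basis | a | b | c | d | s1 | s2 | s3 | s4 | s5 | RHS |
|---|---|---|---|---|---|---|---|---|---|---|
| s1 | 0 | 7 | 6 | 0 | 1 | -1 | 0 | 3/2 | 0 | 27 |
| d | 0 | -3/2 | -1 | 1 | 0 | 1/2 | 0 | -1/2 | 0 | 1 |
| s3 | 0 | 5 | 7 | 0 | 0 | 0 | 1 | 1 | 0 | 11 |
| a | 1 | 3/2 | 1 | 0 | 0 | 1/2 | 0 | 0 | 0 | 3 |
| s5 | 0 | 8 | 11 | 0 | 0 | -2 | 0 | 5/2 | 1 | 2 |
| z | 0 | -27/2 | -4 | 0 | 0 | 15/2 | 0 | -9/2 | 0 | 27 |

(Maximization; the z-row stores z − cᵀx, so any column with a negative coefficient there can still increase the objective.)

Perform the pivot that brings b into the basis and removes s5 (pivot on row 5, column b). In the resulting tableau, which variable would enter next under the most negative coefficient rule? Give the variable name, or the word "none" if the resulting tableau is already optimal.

Pivot element 8. New z-row = old z-row − (-27/2)·(row 5/8).
Updated z-row coefficients: a: 0, b: 0, c: 233/16, d: 0, s1: 0, s2: 33/8, s3: 0, s4: -9/32, s5: 27/16.
The most negative is -9/32 in column s4, so s4 would enter next.

s4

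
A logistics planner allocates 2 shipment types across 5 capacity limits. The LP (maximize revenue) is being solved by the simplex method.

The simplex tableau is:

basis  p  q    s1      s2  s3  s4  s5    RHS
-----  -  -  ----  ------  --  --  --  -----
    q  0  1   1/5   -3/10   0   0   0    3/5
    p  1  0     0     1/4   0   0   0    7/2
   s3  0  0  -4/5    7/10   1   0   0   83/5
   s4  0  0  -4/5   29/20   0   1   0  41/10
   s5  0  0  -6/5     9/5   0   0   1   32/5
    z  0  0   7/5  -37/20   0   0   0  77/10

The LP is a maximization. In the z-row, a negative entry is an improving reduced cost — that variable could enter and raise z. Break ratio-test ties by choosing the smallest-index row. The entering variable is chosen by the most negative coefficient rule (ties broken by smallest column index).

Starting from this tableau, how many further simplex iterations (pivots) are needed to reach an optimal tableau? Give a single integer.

pivot: s2 in, s4 out → z = 375/29
No improving column remains; optimal.

1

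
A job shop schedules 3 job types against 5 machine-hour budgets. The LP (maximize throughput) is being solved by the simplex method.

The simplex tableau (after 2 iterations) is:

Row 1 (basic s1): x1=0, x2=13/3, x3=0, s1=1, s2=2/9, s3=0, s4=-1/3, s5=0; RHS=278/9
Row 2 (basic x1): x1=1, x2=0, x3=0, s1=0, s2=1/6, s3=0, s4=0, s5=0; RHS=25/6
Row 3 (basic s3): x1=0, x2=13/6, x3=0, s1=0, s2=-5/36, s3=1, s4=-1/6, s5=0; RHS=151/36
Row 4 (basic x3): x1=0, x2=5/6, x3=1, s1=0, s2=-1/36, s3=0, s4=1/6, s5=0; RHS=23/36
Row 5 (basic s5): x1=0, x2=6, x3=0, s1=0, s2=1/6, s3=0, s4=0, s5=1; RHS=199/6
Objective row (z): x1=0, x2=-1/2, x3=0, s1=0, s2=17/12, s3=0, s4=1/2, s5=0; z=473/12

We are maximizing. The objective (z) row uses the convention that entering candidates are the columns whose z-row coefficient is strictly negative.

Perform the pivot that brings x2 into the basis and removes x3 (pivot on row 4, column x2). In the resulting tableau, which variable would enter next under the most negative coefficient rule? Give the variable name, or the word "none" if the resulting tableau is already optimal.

Pivot element 5/6. New z-row = old z-row − (-1/2)·(row 4/(5/6)).
Updated z-row coefficients: x1: 0, x2: 0, x3: 3/5, s1: 0, s2: 7/5, s3: 0, s4: 3/5, s5: 0.
No coefficient is strictly negative; the tableau after this pivot is optimal.

none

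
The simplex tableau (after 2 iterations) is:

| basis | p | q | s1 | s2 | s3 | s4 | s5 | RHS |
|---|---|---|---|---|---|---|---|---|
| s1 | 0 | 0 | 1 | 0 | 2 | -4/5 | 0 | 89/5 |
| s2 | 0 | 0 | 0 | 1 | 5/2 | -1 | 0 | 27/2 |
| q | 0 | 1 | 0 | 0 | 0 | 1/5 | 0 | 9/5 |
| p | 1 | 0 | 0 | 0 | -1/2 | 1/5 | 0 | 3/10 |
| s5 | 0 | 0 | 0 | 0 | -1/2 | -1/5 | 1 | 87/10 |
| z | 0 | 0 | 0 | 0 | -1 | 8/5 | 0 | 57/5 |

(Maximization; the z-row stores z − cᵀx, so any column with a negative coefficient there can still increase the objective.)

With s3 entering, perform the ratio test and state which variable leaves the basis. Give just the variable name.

Ratios: row 1 (s1): (89/5)/2 = 89/10; row 2 (s2): (27/2)/(5/2) = 27/5; row 3 (q): entry 0 ≤ 0, skip; row 4 (p): entry -1/2 ≤ 0, skip; row 5 (s5): entry -1/2 ≤ 0, skip.
Minimum ratio 27/5 is in the s2 row, so s2 leaves.

s2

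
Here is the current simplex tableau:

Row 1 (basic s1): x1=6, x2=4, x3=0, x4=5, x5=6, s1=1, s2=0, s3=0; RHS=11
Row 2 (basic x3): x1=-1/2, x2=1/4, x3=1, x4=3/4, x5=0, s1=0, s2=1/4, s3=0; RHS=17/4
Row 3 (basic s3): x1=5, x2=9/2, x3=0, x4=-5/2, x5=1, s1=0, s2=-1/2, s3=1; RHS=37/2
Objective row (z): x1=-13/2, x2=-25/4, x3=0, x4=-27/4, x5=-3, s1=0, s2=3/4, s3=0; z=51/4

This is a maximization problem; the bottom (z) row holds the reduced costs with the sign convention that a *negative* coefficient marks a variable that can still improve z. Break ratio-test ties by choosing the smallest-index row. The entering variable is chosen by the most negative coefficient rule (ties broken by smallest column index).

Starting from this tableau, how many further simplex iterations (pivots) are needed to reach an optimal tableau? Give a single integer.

2

pivot: x4 in, s1 out → z = 138/5
pivot: x2 in, x4 out → z = 479/16
No improving column remains; optimal.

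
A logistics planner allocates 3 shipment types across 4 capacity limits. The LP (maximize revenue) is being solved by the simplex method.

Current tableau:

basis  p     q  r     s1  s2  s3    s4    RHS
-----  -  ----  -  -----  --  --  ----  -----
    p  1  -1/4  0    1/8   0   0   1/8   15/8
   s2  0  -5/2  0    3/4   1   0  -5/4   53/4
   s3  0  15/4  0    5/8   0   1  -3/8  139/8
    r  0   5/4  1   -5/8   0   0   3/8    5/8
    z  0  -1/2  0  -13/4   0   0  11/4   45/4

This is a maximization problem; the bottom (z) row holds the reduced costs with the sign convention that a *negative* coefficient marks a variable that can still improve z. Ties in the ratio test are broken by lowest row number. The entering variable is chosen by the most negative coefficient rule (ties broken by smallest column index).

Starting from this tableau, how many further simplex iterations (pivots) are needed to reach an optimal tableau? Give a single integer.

pivot: s1 in, p out → z = 60
pivot: q in, s3 out → z = 356/5
No improving column remains; optimal.

2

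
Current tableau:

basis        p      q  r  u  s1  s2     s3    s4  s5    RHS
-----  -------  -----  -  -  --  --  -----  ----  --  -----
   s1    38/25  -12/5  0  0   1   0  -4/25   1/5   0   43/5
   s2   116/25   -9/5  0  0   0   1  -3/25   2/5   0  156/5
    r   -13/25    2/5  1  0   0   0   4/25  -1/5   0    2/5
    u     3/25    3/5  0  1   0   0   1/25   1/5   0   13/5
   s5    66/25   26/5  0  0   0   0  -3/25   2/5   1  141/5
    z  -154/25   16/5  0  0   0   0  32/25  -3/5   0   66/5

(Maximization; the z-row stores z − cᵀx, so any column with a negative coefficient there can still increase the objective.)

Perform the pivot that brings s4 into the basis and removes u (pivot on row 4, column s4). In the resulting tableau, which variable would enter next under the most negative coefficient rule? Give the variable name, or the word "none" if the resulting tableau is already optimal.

p

Pivot element 1/5. New z-row = old z-row − (-3/5)·(row 4/(1/5)).
Updated z-row coefficients: p: -29/5, q: 5, r: 0, u: 3, s1: 0, s2: 0, s3: 7/5, s4: 0, s5: 0.
The most negative is -29/5 in column p, so p would enter next.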